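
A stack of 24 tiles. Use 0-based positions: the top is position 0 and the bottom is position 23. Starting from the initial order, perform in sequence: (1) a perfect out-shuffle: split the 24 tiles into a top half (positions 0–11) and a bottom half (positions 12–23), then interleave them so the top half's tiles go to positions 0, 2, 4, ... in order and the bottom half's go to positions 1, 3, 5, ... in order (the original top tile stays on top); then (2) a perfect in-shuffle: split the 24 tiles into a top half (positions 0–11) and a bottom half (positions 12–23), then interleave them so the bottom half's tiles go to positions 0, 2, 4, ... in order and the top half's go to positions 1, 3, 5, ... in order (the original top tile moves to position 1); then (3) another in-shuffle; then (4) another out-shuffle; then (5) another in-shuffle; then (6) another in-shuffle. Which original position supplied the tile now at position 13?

2

Undo the operations in reverse order, starting from position 13:
  undo op 6 (in-shuffle, from top half): 13 ← 6
  undo op 5 (in-shuffle, from bottom half): 6 ← 15
  undo op 4 (out-shuffle, from bottom half): 15 ← 19
  undo op 3 (in-shuffle, from top half): 19 ← 9
  undo op 2 (in-shuffle, from top half): 9 ← 4
  undo op 1 (out-shuffle, from top half): 4 ← 2
So the tile at position 13 came from original position 2.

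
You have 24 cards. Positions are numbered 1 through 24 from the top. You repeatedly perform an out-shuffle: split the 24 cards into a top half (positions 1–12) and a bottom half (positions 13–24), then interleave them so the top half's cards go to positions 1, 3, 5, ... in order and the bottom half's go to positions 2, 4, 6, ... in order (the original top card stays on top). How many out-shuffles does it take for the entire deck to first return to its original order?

11

The out-shuffle permutes the 24 positions with cycle lengths [1, 1, 11, 11].
Every card is home exactly when every cycle has completed a whole number of laps, i.e. after lcm(1, 11) = 11 out-shuffles.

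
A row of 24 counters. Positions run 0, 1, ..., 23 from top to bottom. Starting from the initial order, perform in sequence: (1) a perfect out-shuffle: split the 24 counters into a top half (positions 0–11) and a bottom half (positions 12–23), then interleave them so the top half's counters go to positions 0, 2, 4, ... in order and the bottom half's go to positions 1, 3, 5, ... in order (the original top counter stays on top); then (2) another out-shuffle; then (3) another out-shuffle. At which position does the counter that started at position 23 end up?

Track the counter from position 23 forward through each operation:
  after op 1 (out-shuffle): 23 → 23
  after op 2 (out-shuffle): 23 → 23
  after op 3 (out-shuffle): 23 → 23

23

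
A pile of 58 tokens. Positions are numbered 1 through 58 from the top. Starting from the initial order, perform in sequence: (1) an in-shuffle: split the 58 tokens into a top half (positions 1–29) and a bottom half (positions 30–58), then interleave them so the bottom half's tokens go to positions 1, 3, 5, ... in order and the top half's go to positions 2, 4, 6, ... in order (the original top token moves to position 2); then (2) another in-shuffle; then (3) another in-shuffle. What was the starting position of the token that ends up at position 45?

Undo the operations in reverse order, starting from position 45:
  undo op 3 (in-shuffle, from bottom half): 45 ← 52
  undo op 2 (in-shuffle, from top half): 52 ← 26
  undo op 1 (in-shuffle, from top half): 26 ← 13
So the token at position 45 came from original position 13.

13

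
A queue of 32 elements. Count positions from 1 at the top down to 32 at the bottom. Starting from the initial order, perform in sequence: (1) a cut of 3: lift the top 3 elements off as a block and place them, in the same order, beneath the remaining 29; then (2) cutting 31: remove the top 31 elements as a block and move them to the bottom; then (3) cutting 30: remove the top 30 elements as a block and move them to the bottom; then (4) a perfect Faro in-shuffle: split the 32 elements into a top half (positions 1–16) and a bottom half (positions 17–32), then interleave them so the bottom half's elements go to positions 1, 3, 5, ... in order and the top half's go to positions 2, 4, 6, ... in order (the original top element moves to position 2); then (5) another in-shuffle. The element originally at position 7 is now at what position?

Track the element from position 7 forward through each operation:
  after op 1 (cut 3): 7 → 4
  after op 2 (cut 31): 4 → 5
  after op 3 (cut 30): 5 → 7
  after op 4 (in-shuffle): 7 → 14
  after op 5 (in-shuffle): 14 → 28

28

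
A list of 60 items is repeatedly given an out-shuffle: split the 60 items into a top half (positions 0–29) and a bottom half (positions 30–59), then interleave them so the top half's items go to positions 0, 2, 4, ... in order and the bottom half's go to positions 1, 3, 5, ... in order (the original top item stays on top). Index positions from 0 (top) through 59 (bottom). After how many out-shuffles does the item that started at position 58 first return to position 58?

Follow position 58 under repeated out-shuffles:
58 → 57 → 55 → 51 → 43 → 27 → 54 → 49 → ... → 58 (length 58)
It first returns after 58 out-shuffles.

58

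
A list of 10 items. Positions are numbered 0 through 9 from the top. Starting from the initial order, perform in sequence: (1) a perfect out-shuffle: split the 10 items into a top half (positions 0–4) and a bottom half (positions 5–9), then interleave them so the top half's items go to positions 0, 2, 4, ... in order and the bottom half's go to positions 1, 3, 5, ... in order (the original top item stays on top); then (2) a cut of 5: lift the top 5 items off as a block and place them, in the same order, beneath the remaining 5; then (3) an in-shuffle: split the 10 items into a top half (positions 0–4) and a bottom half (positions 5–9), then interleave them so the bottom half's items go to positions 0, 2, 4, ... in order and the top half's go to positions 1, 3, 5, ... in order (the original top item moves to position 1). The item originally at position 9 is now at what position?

Track the item from position 9 forward through each operation:
  after op 1 (out-shuffle): 9 → 9
  after op 2 (cut 5): 9 → 4
  after op 3 (in-shuffle): 4 → 9

9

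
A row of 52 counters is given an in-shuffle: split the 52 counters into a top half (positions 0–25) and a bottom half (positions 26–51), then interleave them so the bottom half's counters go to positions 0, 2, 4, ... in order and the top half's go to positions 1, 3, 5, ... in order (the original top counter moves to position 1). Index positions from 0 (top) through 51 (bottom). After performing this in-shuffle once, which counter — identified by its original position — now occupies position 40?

46

Work backwards from position 40, undoing one in-shuffle at a time:
40 ← 46
So the counter now at position 40 started at position 46.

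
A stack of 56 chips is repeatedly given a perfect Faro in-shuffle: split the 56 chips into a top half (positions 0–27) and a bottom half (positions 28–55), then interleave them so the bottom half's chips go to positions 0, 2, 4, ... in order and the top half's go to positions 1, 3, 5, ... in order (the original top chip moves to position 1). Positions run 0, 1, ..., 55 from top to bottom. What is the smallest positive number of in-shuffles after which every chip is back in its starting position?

The in-shuffle permutes the 56 positions with cycle lengths [2, 18, 18, 18].
Every chip is home exactly when every cycle has completed a whole number of laps, i.e. after lcm(2, 18) = 18 in-shuffles.

18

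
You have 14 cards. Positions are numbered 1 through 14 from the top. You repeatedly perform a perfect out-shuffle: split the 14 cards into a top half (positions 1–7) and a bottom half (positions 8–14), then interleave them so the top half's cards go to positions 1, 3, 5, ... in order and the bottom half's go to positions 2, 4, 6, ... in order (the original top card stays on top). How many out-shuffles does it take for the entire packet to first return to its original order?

The out-shuffle permutes the 14 positions with cycle lengths [1, 1, 12].
Every card is home exactly when every cycle has completed a whole number of laps, i.e. after lcm(1, 12) = 12 out-shuffles.

12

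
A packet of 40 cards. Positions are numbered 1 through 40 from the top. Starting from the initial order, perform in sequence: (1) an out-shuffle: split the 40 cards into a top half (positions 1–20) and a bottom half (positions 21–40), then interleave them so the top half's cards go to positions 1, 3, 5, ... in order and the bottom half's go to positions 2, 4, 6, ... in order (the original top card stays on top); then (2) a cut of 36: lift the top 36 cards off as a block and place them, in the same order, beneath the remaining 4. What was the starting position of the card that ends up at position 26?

Undo the operations in reverse order, starting from position 26:
  undo op 2 (cut 36): 26 ← 22
  undo op 1 (out-shuffle, from bottom half): 22 ← 31
So the card at position 26 came from original position 31.

31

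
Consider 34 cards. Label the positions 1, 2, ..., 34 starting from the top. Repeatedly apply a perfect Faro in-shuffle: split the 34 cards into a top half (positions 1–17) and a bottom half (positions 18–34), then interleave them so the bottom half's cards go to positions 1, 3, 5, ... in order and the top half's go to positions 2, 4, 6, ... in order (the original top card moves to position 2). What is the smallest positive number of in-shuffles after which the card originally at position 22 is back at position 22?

12

Follow position 22 under repeated in-shuffles:
22 → 9 → 18 → 1 → 2 → 4 → 8 → 16 → 32 → 29 → 23 → 11 → 22
It first returns after 12 in-shuffles.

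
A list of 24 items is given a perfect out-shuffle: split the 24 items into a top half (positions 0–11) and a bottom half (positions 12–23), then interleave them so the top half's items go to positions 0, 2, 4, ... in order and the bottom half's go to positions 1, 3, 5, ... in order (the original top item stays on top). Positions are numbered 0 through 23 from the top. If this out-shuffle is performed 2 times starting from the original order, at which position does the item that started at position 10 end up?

Track the item's position through each out-shuffle:
10 → 20 → 17

17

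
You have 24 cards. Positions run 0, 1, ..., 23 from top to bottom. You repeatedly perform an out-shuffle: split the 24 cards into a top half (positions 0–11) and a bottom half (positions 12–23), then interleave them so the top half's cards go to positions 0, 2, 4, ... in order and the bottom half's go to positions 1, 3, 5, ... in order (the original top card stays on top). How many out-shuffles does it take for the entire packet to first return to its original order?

11

The out-shuffle permutes the 24 positions with cycle lengths [1, 1, 11, 11].
Every card is home exactly when every cycle has completed a whole number of laps, i.e. after lcm(1, 11) = 11 out-shuffles.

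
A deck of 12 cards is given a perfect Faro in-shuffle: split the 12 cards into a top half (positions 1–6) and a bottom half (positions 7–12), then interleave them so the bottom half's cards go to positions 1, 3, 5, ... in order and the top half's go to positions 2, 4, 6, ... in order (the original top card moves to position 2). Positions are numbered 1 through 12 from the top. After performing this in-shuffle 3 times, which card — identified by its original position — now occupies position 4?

Work backwards from position 4, undoing one in-shuffle at a time:
4 ← 2 ← 1 ← 7
So the card now at position 4 started at position 7.

7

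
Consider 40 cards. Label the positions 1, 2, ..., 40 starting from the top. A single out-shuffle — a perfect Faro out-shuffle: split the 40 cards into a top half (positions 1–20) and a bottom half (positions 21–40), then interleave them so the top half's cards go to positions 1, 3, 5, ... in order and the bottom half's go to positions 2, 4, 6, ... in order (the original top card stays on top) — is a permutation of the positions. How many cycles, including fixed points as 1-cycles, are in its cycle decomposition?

Trace each unvisited position around until it returns:
(1) (2 3 5 9 17 33 ... len 12) (4 7 13 25 10 19 ... len 12) (8 15 29 18 35 30 ... len 12) (14 27) (40)
6 cycles in total.

6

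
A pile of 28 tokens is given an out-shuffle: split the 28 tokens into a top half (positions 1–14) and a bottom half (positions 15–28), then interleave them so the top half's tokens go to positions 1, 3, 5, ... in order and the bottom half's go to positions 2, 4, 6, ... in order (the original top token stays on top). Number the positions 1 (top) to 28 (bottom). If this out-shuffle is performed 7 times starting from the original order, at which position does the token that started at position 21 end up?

Track the token's position through each out-shuffle:
21 → 14 → 27 → 26 → 24 → 20 → 12 → 23

23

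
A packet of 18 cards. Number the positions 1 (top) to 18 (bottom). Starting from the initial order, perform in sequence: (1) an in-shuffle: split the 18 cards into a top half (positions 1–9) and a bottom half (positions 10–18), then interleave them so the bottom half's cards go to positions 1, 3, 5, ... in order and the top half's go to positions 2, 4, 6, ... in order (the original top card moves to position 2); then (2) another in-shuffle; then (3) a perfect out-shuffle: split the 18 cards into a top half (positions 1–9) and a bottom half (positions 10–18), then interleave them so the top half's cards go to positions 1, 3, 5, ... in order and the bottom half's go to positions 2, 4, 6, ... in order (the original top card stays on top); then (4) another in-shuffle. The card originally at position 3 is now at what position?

12

Track the card from position 3 forward through each operation:
  after op 1 (in-shuffle): 3 → 6
  after op 2 (in-shuffle): 6 → 12
  after op 3 (out-shuffle): 12 → 6
  after op 4 (in-shuffle): 6 → 12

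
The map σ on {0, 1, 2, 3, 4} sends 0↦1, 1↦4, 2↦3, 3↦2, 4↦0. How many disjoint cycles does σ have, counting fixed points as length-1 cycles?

Cycle decomposition: (0 1 4) (2 3).
2 cycles.

2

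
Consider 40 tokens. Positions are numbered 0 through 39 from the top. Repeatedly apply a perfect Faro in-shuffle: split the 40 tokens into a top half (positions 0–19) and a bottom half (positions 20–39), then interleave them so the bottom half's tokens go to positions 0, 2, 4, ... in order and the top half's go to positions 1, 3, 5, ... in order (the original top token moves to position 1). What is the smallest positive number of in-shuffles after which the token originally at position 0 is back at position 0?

Follow position 0 under repeated in-shuffles:
0 → 1 → 3 → 7 → 15 → 31 → 22 → 4 → 9 → 19 → 39 → 38 → 36 → 32 → 24 → 8 → 17 → 35 → 30 → 20 → 0
It first returns after 20 in-shuffles.

20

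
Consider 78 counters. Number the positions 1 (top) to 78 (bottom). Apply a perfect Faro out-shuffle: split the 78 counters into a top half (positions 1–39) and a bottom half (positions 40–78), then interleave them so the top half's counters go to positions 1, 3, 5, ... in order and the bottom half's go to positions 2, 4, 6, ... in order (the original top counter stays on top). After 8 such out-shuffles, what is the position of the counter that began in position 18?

41

Track the counter's position through each out-shuffle:
18 → 35 → 69 → 60 → 42 → 6 → 11 → 21 → 41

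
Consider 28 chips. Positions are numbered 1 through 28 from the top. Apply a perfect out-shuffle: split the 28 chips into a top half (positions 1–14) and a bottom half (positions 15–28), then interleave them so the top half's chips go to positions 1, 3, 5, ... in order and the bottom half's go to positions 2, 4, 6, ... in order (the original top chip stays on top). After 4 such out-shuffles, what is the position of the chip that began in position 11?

Track the chip's position through each out-shuffle:
11 → 21 → 14 → 27 → 26

26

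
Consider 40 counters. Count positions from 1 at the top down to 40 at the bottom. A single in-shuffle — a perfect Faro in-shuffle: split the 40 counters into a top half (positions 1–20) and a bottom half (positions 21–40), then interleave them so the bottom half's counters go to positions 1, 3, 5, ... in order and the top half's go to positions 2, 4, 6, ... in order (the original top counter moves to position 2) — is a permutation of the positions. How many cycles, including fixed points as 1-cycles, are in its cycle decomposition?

2

Trace each unvisited position around until it returns:
(1 2 4 8 16 32 ... len 20) (3 6 12 24 7 14 ... len 20)
2 cycles in total.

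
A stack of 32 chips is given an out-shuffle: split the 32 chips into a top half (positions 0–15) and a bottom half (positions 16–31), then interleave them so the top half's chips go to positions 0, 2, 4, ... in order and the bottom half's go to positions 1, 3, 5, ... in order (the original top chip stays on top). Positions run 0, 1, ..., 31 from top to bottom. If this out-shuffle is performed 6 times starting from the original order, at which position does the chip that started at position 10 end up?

Track the chip's position through each out-shuffle:
10 → 20 → 9 → 18 → 5 → 10 → 20

20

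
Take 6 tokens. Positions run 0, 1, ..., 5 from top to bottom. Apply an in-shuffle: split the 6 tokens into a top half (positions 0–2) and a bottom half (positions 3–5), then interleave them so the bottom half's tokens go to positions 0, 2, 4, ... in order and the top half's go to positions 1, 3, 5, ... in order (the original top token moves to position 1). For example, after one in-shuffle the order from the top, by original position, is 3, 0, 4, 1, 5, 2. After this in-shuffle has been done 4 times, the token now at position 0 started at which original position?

Work backwards from position 0, undoing one in-shuffle at a time:
0 ← 3 ← 1 ← 0 ← 3
So the token now at position 0 started at position 3.

3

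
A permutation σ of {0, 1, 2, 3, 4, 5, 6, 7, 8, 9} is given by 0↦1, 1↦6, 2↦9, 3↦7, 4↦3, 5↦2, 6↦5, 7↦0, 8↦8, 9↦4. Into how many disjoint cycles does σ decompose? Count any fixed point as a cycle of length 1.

2

Cycle decomposition: (0 1 6 5 2 9 4 3 7) (8).
2 cycles.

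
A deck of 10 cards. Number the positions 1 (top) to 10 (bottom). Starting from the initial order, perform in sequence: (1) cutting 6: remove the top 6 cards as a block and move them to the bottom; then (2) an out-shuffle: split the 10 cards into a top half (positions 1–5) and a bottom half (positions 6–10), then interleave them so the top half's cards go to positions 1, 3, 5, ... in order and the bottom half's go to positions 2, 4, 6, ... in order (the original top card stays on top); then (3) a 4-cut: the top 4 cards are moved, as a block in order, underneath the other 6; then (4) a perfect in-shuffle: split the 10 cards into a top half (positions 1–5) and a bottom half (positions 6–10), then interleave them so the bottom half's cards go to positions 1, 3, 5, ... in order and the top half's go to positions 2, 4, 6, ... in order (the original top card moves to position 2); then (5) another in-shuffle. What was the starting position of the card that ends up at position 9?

1

Undo the operations in reverse order, starting from position 9:
  undo op 5 (in-shuffle, from bottom half): 9 ← 10
  undo op 4 (in-shuffle, from top half): 10 ← 5
  undo op 3 (cut 4): 5 ← 9
  undo op 2 (out-shuffle, from top half): 9 ← 5
  undo op 1 (cut 6): 5 ← 1
So the card at position 9 came from original position 1.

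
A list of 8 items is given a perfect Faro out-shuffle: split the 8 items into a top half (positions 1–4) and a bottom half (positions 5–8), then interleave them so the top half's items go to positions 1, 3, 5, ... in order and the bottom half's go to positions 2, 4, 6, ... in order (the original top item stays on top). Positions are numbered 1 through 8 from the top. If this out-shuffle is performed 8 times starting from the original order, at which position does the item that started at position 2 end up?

Track the item's position through each out-shuffle:
2 → 3 → 5 → 2 → 3 → 5 → 2 → 3 → 5

5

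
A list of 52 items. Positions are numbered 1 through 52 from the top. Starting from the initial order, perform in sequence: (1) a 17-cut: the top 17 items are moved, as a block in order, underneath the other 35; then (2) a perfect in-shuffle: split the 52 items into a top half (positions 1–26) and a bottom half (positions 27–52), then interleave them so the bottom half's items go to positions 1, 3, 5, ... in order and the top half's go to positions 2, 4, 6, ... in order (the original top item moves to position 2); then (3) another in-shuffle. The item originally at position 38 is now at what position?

Track the item from position 38 forward through each operation:
  after op 1 (cut 17): 38 → 21
  after op 2 (in-shuffle): 21 → 42
  after op 3 (in-shuffle): 42 → 31

31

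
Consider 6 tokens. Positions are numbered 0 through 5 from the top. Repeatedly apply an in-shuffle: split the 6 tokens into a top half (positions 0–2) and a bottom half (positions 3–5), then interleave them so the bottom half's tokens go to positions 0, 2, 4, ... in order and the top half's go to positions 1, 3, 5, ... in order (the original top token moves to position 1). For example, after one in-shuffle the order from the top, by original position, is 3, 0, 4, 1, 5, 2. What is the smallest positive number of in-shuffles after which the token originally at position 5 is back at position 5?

Follow position 5 under repeated in-shuffles:
5 → 4 → 2 → 5
It first returns after 3 in-shuffles.

3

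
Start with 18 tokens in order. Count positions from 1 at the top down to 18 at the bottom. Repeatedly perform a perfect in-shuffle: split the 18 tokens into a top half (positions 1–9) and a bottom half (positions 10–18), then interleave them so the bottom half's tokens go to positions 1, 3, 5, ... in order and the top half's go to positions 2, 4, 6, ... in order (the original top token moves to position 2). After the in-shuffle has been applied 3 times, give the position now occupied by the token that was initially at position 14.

17

Track the token's position through each in-shuffle:
14 → 9 → 18 → 17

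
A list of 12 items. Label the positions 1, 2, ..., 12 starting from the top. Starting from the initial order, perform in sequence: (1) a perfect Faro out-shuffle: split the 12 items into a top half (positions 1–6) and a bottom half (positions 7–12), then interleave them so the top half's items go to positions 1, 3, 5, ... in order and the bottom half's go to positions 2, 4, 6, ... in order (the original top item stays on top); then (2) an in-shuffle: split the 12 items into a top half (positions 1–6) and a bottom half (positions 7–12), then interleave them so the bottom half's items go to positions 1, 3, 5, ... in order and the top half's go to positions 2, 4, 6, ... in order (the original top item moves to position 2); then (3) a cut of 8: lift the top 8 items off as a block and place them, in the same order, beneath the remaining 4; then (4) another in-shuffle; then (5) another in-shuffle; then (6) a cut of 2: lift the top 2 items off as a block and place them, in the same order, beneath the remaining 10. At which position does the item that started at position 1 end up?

9

Track the item from position 1 forward through each operation:
  after op 1 (out-shuffle): 1 → 1
  after op 2 (in-shuffle): 1 → 2
  after op 3 (cut 8): 2 → 6
  after op 4 (in-shuffle): 6 → 12
  after op 5 (in-shuffle): 12 → 11
  after op 6 (cut 2): 11 → 9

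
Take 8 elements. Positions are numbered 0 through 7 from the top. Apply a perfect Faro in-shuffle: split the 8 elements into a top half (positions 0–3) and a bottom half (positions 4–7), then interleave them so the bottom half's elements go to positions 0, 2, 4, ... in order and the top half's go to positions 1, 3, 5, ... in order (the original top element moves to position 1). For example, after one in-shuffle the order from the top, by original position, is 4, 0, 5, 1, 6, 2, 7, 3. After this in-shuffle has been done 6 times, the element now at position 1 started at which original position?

1

Work backwards from position 1, undoing one in-shuffle at a time:
1 ← 0 ← 4 ← 6 ← 7 ← 3 ← 1
So the element now at position 1 started at position 1.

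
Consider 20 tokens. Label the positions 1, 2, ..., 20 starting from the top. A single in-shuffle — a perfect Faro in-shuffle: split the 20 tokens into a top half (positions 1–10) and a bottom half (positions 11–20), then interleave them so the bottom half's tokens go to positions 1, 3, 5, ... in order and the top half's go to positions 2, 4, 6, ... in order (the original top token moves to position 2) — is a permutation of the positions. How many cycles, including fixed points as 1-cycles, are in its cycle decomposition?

Trace each unvisited position around until it returns:
(1 2 4 8 16 11) (3 6 12) (5 10 20 19 17 13) (7 14) (9 18 15)
5 cycles in total.

5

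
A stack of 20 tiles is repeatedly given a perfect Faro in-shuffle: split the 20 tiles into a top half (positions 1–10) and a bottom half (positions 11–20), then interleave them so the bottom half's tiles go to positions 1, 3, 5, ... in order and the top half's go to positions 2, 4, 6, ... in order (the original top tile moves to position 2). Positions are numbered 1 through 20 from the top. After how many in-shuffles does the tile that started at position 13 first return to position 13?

6

Follow position 13 under repeated in-shuffles:
13 → 5 → 10 → 20 → 19 → 17 → 13
It first returns after 6 in-shuffles.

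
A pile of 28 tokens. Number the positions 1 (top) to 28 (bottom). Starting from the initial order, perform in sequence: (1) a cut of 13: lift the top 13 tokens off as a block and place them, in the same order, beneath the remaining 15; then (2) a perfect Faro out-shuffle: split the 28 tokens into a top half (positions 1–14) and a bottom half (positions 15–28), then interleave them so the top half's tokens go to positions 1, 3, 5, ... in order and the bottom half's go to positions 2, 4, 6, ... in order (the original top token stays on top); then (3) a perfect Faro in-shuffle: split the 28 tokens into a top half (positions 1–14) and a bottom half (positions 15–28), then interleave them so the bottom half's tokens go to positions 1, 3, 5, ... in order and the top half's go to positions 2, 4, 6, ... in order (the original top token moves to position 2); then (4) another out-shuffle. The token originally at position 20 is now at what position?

24

Track the token from position 20 forward through each operation:
  after op 1 (cut 13): 20 → 7
  after op 2 (out-shuffle): 7 → 13
  after op 3 (in-shuffle): 13 → 26
  after op 4 (out-shuffle): 26 → 24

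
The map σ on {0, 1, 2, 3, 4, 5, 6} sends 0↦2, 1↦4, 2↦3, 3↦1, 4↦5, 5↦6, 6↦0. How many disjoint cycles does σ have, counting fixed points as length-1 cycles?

1

Cycle decomposition: (0 2 3 1 4 5 6).
1 cycle.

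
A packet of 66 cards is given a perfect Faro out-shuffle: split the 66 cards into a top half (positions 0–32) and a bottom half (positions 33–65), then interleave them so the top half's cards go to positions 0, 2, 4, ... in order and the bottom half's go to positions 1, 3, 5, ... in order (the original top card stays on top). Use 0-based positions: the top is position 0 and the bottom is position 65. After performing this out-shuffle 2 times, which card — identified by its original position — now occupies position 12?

3

Work backwards from position 12, undoing one out-shuffle at a time:
12 ← 6 ← 3
So the card now at position 12 started at position 3.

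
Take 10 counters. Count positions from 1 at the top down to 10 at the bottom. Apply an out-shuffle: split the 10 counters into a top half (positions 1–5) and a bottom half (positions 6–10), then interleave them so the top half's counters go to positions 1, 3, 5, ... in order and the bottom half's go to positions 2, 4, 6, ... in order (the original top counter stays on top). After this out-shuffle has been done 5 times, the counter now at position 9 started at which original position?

Work backwards from position 9, undoing one out-shuffle at a time:
9 ← 5 ← 3 ← 2 ← 6 ← 8
So the counter now at position 9 started at position 8.

8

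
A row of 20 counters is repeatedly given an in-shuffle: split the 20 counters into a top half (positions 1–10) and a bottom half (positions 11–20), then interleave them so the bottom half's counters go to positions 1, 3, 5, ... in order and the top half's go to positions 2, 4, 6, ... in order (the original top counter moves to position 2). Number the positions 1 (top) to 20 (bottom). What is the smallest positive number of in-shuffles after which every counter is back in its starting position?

6

The in-shuffle permutes the 20 positions with cycle lengths [2, 3, 3, 6, 6].
Every counter is home exactly when every cycle has completed a whole number of laps, i.e. after lcm(2, 3, 6) = 6 in-shuffles.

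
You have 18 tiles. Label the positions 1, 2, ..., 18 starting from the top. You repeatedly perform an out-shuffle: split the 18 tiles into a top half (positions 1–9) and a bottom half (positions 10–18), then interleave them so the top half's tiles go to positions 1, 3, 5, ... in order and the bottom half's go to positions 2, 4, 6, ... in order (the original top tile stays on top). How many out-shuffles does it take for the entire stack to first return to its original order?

8

The out-shuffle permutes the 18 positions with cycle lengths [1, 1, 8, 8].
Every tile is home exactly when every cycle has completed a whole number of laps, i.e. after lcm(1, 8) = 8 out-shuffles.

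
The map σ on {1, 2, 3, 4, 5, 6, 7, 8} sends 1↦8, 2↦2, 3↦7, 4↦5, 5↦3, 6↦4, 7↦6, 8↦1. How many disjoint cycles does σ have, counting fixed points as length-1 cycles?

Cycle decomposition: (1 8) (2) (3 7 6 4 5).
3 cycles.

3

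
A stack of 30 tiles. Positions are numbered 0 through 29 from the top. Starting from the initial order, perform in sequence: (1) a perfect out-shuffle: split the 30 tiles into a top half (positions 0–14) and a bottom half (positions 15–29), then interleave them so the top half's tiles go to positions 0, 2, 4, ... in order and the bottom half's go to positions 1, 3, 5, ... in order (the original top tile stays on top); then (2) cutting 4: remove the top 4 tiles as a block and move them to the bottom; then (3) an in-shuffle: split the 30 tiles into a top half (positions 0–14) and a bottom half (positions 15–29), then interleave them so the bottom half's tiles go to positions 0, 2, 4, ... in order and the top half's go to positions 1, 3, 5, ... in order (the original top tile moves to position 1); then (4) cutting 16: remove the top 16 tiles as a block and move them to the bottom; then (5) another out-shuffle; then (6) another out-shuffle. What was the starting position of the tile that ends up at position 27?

24

Undo the operations in reverse order, starting from position 27:
  undo op 6 (out-shuffle, from bottom half): 27 ← 28
  undo op 5 (out-shuffle, from top half): 28 ← 14
  undo op 4 (cut 16): 14 ← 0
  undo op 3 (in-shuffle, from bottom half): 0 ← 15
  undo op 2 (cut 4): 15 ← 19
  undo op 1 (out-shuffle, from bottom half): 19 ← 24
So the tile at position 27 came from original position 24.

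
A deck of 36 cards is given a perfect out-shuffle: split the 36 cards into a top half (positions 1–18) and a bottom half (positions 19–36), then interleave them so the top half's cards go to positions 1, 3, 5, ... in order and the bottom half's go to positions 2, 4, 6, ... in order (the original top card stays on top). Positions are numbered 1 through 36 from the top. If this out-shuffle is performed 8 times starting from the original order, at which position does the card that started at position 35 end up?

25

Track the card's position through each out-shuffle:
35 → 34 → 32 → 28 → 20 → 4 → 7 → 13 → 25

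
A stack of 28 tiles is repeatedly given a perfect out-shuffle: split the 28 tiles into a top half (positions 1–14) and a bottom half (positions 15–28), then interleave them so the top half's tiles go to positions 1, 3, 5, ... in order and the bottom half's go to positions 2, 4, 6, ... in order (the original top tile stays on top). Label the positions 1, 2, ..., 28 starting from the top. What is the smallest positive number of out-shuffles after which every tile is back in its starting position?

18

The out-shuffle permutes the 28 positions with cycle lengths [1, 1, 2, 6, 18].
Every tile is home exactly when every cycle has completed a whole number of laps, i.e. after lcm(1, 2, 6, 18) = 18 out-shuffles.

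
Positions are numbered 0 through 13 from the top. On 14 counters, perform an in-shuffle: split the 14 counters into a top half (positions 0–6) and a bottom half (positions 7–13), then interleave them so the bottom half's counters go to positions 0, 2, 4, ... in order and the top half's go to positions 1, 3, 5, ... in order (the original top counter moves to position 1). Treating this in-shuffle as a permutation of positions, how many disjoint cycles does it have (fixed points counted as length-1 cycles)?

4

Trace each unvisited position around until it returns:
(0 1 3 7) (2 5 11 8) (4 9) (6 13 12 10)
4 cycles in total.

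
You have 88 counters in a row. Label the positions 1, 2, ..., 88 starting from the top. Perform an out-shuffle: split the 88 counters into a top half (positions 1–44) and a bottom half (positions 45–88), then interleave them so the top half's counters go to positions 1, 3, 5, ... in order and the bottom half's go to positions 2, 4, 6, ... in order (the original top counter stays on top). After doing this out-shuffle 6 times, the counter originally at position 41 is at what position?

38

Track the counter's position through each out-shuffle:
41 → 81 → 74 → 60 → 32 → 63 → 38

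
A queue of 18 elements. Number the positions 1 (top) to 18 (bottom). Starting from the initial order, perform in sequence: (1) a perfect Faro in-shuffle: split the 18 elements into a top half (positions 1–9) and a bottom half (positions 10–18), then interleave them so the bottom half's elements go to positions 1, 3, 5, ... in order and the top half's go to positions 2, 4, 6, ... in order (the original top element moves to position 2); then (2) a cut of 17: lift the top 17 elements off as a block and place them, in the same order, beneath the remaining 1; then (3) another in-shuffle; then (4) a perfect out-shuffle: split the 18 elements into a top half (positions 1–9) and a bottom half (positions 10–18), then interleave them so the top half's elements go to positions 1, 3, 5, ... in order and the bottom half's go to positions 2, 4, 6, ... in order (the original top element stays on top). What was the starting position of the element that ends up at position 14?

13

Undo the operations in reverse order, starting from position 14:
  undo op 4 (out-shuffle, from bottom half): 14 ← 16
  undo op 3 (in-shuffle, from top half): 16 ← 8
  undo op 2 (cut 17): 8 ← 7
  undo op 1 (in-shuffle, from bottom half): 7 ← 13
So the element at position 14 came from original position 13.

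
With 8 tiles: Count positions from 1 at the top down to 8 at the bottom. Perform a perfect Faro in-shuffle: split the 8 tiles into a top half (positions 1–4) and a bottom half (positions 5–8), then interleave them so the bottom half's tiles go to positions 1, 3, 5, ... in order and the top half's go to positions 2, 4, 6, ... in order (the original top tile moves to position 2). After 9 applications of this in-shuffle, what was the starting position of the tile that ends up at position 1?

Work backwards from position 1, undoing one in-shuffle at a time:
1 ← 5 ← 7 ← 8 ← 4 ← 2 ← 1 ← 5 ← 7 ← 8
So the tile now at position 1 started at position 8.

8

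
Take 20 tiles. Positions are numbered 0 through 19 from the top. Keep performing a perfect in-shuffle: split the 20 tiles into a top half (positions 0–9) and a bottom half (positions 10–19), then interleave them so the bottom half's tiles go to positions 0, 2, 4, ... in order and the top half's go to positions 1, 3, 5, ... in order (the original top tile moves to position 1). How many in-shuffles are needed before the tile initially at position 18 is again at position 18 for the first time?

6

Follow position 18 under repeated in-shuffles:
18 → 16 → 12 → 4 → 9 → 19 → 18
It first returns after 6 in-shuffles.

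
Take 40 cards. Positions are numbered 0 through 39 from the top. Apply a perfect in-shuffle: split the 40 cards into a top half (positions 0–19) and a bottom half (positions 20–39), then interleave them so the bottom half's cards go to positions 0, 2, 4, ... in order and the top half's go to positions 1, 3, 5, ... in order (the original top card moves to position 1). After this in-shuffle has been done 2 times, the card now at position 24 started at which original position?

36

Work backwards from position 24, undoing one in-shuffle at a time:
24 ← 32 ← 36
So the card now at position 24 started at position 36.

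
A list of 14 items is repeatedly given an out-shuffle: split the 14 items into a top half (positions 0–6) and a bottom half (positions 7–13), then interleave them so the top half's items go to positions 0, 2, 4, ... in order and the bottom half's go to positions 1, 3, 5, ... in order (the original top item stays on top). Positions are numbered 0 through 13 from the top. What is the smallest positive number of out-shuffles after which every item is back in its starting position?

The out-shuffle permutes the 14 positions with cycle lengths [1, 1, 12].
Every item is home exactly when every cycle has completed a whole number of laps, i.e. after lcm(1, 12) = 12 out-shuffles.

12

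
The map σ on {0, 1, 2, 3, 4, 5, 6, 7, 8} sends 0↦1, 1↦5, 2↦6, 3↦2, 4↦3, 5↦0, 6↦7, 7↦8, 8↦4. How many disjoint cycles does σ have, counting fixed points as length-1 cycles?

Cycle decomposition: (0 1 5) (2 6 7 8 4 3).
2 cycles.

2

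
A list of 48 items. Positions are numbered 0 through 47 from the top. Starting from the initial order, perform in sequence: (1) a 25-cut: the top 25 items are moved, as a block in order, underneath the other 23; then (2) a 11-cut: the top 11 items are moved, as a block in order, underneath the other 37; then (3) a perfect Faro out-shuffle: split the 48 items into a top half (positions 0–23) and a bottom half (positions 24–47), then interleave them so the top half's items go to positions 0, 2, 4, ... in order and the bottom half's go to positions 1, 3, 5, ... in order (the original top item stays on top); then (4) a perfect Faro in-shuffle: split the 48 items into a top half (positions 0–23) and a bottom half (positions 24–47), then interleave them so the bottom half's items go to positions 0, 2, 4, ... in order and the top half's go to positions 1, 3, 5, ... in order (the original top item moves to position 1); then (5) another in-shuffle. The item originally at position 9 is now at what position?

Track the item from position 9 forward through each operation:
  after op 1 (cut 25): 9 → 32
  after op 2 (cut 11): 32 → 21
  after op 3 (out-shuffle): 21 → 42
  after op 4 (in-shuffle): 42 → 36
  after op 5 (in-shuffle): 36 → 24

24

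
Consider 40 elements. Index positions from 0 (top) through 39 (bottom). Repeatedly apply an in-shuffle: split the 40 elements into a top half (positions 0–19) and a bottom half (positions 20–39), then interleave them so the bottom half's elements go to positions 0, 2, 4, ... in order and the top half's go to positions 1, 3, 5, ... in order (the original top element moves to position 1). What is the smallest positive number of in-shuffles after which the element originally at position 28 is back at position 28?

Follow position 28 under repeated in-shuffles:
28 → 16 → 33 → 26 → 12 → 25 → 10 → 21 → 2 → 5 → 11 → 23 → 6 → 13 → 27 → 14 → 29 → 18 → 37 → 34 → 28
It first returns after 20 in-shuffles.

20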